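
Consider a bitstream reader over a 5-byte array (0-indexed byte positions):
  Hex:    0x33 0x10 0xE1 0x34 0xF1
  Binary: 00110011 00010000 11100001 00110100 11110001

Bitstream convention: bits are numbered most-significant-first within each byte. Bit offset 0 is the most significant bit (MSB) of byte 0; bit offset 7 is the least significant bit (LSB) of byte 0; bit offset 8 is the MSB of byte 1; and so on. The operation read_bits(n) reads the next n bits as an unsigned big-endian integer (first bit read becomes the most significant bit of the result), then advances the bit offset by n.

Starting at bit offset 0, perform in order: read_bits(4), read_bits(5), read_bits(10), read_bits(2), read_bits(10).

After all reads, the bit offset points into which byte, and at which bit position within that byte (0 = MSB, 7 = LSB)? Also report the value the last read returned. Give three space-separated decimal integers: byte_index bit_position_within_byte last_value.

Answer: 3 7 154

Derivation:
Read 1: bits[0:4] width=4 -> value=3 (bin 0011); offset now 4 = byte 0 bit 4; 36 bits remain
Read 2: bits[4:9] width=5 -> value=6 (bin 00110); offset now 9 = byte 1 bit 1; 31 bits remain
Read 3: bits[9:19] width=10 -> value=135 (bin 0010000111); offset now 19 = byte 2 bit 3; 21 bits remain
Read 4: bits[19:21] width=2 -> value=0 (bin 00); offset now 21 = byte 2 bit 5; 19 bits remain
Read 5: bits[21:31] width=10 -> value=154 (bin 0010011010); offset now 31 = byte 3 bit 7; 9 bits remain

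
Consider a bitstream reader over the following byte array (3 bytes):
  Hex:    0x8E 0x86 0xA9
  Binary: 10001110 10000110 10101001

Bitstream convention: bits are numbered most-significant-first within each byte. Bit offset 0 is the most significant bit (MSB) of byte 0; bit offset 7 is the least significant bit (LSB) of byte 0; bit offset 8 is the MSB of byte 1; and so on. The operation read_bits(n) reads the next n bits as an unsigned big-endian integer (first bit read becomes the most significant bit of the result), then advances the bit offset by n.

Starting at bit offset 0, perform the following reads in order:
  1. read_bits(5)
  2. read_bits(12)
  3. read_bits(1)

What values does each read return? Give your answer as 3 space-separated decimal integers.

Read 1: bits[0:5] width=5 -> value=17 (bin 10001); offset now 5 = byte 0 bit 5; 19 bits remain
Read 2: bits[5:17] width=12 -> value=3341 (bin 110100001101); offset now 17 = byte 2 bit 1; 7 bits remain
Read 3: bits[17:18] width=1 -> value=0 (bin 0); offset now 18 = byte 2 bit 2; 6 bits remain

Answer: 17 3341 0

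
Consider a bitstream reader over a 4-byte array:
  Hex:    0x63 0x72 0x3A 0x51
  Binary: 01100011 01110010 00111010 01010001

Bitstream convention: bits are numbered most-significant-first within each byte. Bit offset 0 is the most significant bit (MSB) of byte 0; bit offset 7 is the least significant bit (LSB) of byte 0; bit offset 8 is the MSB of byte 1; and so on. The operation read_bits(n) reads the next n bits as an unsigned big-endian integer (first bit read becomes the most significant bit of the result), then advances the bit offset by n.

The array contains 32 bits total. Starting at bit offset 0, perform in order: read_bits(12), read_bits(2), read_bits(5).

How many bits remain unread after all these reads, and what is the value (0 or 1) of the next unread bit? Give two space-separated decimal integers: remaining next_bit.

Answer: 13 1

Derivation:
Read 1: bits[0:12] width=12 -> value=1591 (bin 011000110111); offset now 12 = byte 1 bit 4; 20 bits remain
Read 2: bits[12:14] width=2 -> value=0 (bin 00); offset now 14 = byte 1 bit 6; 18 bits remain
Read 3: bits[14:19] width=5 -> value=17 (bin 10001); offset now 19 = byte 2 bit 3; 13 bits remain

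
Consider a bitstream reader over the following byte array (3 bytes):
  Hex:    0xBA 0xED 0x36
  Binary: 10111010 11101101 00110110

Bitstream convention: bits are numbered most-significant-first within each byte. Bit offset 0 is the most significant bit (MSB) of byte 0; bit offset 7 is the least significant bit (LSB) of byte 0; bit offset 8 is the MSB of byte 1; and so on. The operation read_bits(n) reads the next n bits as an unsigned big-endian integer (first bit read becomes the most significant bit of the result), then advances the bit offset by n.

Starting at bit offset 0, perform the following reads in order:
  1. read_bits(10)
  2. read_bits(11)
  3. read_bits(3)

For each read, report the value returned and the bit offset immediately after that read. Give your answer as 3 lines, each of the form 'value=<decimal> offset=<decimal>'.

Read 1: bits[0:10] width=10 -> value=747 (bin 1011101011); offset now 10 = byte 1 bit 2; 14 bits remain
Read 2: bits[10:21] width=11 -> value=1446 (bin 10110100110); offset now 21 = byte 2 bit 5; 3 bits remain
Read 3: bits[21:24] width=3 -> value=6 (bin 110); offset now 24 = byte 3 bit 0; 0 bits remain

Answer: value=747 offset=10
value=1446 offset=21
value=6 offset=24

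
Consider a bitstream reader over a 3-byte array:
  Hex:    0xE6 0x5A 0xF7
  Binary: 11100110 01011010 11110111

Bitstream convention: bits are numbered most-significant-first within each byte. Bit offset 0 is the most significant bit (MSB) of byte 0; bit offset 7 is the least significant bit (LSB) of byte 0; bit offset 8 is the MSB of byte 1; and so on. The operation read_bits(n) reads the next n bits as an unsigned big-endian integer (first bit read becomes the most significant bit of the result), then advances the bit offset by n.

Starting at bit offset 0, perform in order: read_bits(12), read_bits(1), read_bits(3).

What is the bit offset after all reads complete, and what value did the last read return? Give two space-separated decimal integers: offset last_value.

Answer: 16 2

Derivation:
Read 1: bits[0:12] width=12 -> value=3685 (bin 111001100101); offset now 12 = byte 1 bit 4; 12 bits remain
Read 2: bits[12:13] width=1 -> value=1 (bin 1); offset now 13 = byte 1 bit 5; 11 bits remain
Read 3: bits[13:16] width=3 -> value=2 (bin 010); offset now 16 = byte 2 bit 0; 8 bits remain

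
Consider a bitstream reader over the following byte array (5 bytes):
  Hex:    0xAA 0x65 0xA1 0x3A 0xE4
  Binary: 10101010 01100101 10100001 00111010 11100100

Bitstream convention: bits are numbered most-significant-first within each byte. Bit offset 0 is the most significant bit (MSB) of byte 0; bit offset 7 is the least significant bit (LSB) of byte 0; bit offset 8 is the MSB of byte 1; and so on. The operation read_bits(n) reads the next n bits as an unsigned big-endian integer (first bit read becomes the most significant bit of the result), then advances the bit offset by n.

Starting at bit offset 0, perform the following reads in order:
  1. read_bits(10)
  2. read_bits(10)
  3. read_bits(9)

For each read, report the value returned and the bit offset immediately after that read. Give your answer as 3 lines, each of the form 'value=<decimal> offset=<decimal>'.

Answer: value=681 offset=10
value=602 offset=20
value=39 offset=29

Derivation:
Read 1: bits[0:10] width=10 -> value=681 (bin 1010101001); offset now 10 = byte 1 bit 2; 30 bits remain
Read 2: bits[10:20] width=10 -> value=602 (bin 1001011010); offset now 20 = byte 2 bit 4; 20 bits remain
Read 3: bits[20:29] width=9 -> value=39 (bin 000100111); offset now 29 = byte 3 bit 5; 11 bits remain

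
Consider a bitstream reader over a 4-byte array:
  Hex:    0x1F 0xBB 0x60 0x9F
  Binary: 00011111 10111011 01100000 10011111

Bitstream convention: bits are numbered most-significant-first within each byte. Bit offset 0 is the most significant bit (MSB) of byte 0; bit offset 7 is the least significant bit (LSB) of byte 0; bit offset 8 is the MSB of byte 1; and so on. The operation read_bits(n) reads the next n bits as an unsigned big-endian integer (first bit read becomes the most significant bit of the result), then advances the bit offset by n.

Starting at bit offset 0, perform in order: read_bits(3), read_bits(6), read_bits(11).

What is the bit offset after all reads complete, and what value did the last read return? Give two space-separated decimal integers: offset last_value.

Answer: 20 950

Derivation:
Read 1: bits[0:3] width=3 -> value=0 (bin 000); offset now 3 = byte 0 bit 3; 29 bits remain
Read 2: bits[3:9] width=6 -> value=63 (bin 111111); offset now 9 = byte 1 bit 1; 23 bits remain
Read 3: bits[9:20] width=11 -> value=950 (bin 01110110110); offset now 20 = byte 2 bit 4; 12 bits remain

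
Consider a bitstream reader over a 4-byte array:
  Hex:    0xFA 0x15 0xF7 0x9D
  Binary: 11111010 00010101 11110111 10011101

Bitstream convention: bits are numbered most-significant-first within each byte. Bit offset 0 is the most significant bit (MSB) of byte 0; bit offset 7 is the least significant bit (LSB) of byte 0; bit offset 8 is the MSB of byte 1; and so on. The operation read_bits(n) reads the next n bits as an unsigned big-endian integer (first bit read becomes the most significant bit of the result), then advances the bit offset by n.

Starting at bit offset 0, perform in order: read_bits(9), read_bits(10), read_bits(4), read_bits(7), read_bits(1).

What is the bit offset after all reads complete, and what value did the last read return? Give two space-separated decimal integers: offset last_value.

Answer: 31 0

Derivation:
Read 1: bits[0:9] width=9 -> value=500 (bin 111110100); offset now 9 = byte 1 bit 1; 23 bits remain
Read 2: bits[9:19] width=10 -> value=175 (bin 0010101111); offset now 19 = byte 2 bit 3; 13 bits remain
Read 3: bits[19:23] width=4 -> value=11 (bin 1011); offset now 23 = byte 2 bit 7; 9 bits remain
Read 4: bits[23:30] width=7 -> value=103 (bin 1100111); offset now 30 = byte 3 bit 6; 2 bits remain
Read 5: bits[30:31] width=1 -> value=0 (bin 0); offset now 31 = byte 3 bit 7; 1 bits remain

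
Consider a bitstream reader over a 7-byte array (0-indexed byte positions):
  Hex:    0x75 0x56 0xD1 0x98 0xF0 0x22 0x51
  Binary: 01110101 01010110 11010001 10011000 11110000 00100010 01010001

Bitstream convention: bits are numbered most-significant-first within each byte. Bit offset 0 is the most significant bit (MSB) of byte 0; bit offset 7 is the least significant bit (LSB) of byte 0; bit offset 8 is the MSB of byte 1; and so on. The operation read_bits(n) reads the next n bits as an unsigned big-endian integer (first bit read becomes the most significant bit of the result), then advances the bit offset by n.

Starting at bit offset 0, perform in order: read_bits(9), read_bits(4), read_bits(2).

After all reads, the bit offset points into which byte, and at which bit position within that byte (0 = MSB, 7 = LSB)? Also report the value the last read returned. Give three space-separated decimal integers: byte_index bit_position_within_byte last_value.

Answer: 1 7 3

Derivation:
Read 1: bits[0:9] width=9 -> value=234 (bin 011101010); offset now 9 = byte 1 bit 1; 47 bits remain
Read 2: bits[9:13] width=4 -> value=10 (bin 1010); offset now 13 = byte 1 bit 5; 43 bits remain
Read 3: bits[13:15] width=2 -> value=3 (bin 11); offset now 15 = byte 1 bit 7; 41 bits remain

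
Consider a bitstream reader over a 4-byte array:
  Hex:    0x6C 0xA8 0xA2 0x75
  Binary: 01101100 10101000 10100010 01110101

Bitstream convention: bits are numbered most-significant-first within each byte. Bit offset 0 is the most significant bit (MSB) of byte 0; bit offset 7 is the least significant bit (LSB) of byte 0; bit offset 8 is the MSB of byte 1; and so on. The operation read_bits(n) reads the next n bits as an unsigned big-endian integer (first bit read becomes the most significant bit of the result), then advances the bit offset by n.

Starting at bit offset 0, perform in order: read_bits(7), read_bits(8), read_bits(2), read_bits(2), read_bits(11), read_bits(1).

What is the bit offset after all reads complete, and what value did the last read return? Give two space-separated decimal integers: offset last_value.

Answer: 31 0

Derivation:
Read 1: bits[0:7] width=7 -> value=54 (bin 0110110); offset now 7 = byte 0 bit 7; 25 bits remain
Read 2: bits[7:15] width=8 -> value=84 (bin 01010100); offset now 15 = byte 1 bit 7; 17 bits remain
Read 3: bits[15:17] width=2 -> value=1 (bin 01); offset now 17 = byte 2 bit 1; 15 bits remain
Read 4: bits[17:19] width=2 -> value=1 (bin 01); offset now 19 = byte 2 bit 3; 13 bits remain
Read 5: bits[19:30] width=11 -> value=157 (bin 00010011101); offset now 30 = byte 3 bit 6; 2 bits remain
Read 6: bits[30:31] width=1 -> value=0 (bin 0); offset now 31 = byte 3 bit 7; 1 bits remain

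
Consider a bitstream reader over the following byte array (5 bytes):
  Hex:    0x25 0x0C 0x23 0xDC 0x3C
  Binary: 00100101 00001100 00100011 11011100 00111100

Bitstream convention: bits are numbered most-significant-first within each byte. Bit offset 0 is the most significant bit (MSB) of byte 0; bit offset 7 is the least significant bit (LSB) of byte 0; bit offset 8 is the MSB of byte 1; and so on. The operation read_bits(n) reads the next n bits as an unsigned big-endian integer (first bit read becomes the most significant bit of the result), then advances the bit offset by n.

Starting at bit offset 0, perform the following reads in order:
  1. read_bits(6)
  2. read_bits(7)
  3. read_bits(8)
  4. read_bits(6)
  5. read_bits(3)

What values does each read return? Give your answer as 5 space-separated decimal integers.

Read 1: bits[0:6] width=6 -> value=9 (bin 001001); offset now 6 = byte 0 bit 6; 34 bits remain
Read 2: bits[6:13] width=7 -> value=33 (bin 0100001); offset now 13 = byte 1 bit 5; 27 bits remain
Read 3: bits[13:21] width=8 -> value=132 (bin 10000100); offset now 21 = byte 2 bit 5; 19 bits remain
Read 4: bits[21:27] width=6 -> value=30 (bin 011110); offset now 27 = byte 3 bit 3; 13 bits remain
Read 5: bits[27:30] width=3 -> value=7 (bin 111); offset now 30 = byte 3 bit 6; 10 bits remain

Answer: 9 33 132 30 7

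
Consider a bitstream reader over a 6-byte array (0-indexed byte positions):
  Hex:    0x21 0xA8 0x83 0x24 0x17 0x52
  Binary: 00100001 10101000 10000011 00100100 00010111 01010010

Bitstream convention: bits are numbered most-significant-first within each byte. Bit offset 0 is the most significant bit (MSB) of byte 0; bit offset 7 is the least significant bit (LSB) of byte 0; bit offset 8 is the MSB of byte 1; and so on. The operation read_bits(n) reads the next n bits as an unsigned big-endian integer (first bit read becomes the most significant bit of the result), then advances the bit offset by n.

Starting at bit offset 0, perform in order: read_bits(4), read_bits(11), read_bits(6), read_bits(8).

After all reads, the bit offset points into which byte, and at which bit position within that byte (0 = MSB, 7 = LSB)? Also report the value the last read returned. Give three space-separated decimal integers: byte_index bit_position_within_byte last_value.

Answer: 3 5 100

Derivation:
Read 1: bits[0:4] width=4 -> value=2 (bin 0010); offset now 4 = byte 0 bit 4; 44 bits remain
Read 2: bits[4:15] width=11 -> value=212 (bin 00011010100); offset now 15 = byte 1 bit 7; 33 bits remain
Read 3: bits[15:21] width=6 -> value=16 (bin 010000); offset now 21 = byte 2 bit 5; 27 bits remain
Read 4: bits[21:29] width=8 -> value=100 (bin 01100100); offset now 29 = byte 3 bit 5; 19 bits remain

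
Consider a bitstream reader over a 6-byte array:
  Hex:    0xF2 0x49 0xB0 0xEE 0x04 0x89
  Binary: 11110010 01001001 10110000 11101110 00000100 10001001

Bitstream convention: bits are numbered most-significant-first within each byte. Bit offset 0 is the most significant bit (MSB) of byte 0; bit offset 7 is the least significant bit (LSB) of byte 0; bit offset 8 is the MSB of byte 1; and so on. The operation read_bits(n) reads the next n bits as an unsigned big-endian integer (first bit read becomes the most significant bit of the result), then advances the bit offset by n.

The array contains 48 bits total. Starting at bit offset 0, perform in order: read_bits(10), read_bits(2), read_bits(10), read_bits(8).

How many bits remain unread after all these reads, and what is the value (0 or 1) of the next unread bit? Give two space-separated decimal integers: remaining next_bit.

Answer: 18 1

Derivation:
Read 1: bits[0:10] width=10 -> value=969 (bin 1111001001); offset now 10 = byte 1 bit 2; 38 bits remain
Read 2: bits[10:12] width=2 -> value=0 (bin 00); offset now 12 = byte 1 bit 4; 36 bits remain
Read 3: bits[12:22] width=10 -> value=620 (bin 1001101100); offset now 22 = byte 2 bit 6; 26 bits remain
Read 4: bits[22:30] width=8 -> value=59 (bin 00111011); offset now 30 = byte 3 bit 6; 18 bits remain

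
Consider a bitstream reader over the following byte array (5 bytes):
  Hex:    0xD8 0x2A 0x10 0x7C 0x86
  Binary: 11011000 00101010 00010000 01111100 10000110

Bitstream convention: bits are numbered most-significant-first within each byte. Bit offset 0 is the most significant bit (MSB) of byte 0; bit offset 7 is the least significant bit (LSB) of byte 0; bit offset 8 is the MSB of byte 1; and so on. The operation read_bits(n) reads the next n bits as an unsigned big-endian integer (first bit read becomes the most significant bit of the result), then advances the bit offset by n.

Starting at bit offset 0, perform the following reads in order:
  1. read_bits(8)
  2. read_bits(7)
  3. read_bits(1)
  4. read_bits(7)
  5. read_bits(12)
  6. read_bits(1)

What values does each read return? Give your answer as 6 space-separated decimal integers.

Read 1: bits[0:8] width=8 -> value=216 (bin 11011000); offset now 8 = byte 1 bit 0; 32 bits remain
Read 2: bits[8:15] width=7 -> value=21 (bin 0010101); offset now 15 = byte 1 bit 7; 25 bits remain
Read 3: bits[15:16] width=1 -> value=0 (bin 0); offset now 16 = byte 2 bit 0; 24 bits remain
Read 4: bits[16:23] width=7 -> value=8 (bin 0001000); offset now 23 = byte 2 bit 7; 17 bits remain
Read 5: bits[23:35] width=12 -> value=996 (bin 001111100100); offset now 35 = byte 4 bit 3; 5 bits remain
Read 6: bits[35:36] width=1 -> value=0 (bin 0); offset now 36 = byte 4 bit 4; 4 bits remain

Answer: 216 21 0 8 996 0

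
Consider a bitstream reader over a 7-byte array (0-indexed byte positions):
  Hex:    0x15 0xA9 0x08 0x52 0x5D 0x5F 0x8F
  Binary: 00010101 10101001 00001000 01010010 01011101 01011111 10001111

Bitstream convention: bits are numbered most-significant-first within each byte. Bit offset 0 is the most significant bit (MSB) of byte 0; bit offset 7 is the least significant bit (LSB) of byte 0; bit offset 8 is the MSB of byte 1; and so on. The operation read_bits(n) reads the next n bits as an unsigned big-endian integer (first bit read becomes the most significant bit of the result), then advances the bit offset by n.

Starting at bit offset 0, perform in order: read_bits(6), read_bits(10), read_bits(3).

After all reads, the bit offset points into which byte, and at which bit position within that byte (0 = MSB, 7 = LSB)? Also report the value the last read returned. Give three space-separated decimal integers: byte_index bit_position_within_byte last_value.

Answer: 2 3 0

Derivation:
Read 1: bits[0:6] width=6 -> value=5 (bin 000101); offset now 6 = byte 0 bit 6; 50 bits remain
Read 2: bits[6:16] width=10 -> value=425 (bin 0110101001); offset now 16 = byte 2 bit 0; 40 bits remain
Read 3: bits[16:19] width=3 -> value=0 (bin 000); offset now 19 = byte 2 bit 3; 37 bits remain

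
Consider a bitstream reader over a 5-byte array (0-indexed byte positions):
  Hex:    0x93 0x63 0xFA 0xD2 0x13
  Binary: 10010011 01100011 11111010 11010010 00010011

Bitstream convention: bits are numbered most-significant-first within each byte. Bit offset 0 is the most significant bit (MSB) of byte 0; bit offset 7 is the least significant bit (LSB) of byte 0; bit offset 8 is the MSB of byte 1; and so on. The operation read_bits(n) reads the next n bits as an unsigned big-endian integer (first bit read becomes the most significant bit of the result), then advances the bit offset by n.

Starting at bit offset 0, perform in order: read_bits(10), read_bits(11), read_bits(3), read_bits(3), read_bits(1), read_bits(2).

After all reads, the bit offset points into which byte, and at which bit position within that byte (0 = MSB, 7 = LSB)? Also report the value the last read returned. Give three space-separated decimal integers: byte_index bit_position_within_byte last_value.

Read 1: bits[0:10] width=10 -> value=589 (bin 1001001101); offset now 10 = byte 1 bit 2; 30 bits remain
Read 2: bits[10:21] width=11 -> value=1151 (bin 10001111111); offset now 21 = byte 2 bit 5; 19 bits remain
Read 3: bits[21:24] width=3 -> value=2 (bin 010); offset now 24 = byte 3 bit 0; 16 bits remain
Read 4: bits[24:27] width=3 -> value=6 (bin 110); offset now 27 = byte 3 bit 3; 13 bits remain
Read 5: bits[27:28] width=1 -> value=1 (bin 1); offset now 28 = byte 3 bit 4; 12 bits remain
Read 6: bits[28:30] width=2 -> value=0 (bin 00); offset now 30 = byte 3 bit 6; 10 bits remain

Answer: 3 6 0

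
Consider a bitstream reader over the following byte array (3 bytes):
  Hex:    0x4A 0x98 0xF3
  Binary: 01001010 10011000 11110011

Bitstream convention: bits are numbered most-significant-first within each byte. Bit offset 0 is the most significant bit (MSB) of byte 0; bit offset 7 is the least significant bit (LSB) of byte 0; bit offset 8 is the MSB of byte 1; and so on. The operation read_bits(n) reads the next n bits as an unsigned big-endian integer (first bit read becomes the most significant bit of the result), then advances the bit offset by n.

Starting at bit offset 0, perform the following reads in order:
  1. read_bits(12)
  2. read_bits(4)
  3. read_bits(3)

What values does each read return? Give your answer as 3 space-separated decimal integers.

Read 1: bits[0:12] width=12 -> value=1193 (bin 010010101001); offset now 12 = byte 1 bit 4; 12 bits remain
Read 2: bits[12:16] width=4 -> value=8 (bin 1000); offset now 16 = byte 2 bit 0; 8 bits remain
Read 3: bits[16:19] width=3 -> value=7 (bin 111); offset now 19 = byte 2 bit 3; 5 bits remain

Answer: 1193 8 7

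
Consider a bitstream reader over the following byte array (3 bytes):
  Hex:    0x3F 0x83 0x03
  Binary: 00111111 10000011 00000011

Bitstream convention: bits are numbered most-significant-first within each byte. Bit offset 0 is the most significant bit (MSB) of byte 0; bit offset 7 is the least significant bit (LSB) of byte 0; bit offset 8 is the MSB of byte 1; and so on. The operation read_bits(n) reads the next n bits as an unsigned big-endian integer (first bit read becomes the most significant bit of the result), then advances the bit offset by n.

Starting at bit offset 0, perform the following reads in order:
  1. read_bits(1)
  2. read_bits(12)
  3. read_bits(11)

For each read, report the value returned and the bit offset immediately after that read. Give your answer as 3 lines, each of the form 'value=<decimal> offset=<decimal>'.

Read 1: bits[0:1] width=1 -> value=0 (bin 0); offset now 1 = byte 0 bit 1; 23 bits remain
Read 2: bits[1:13] width=12 -> value=2032 (bin 011111110000); offset now 13 = byte 1 bit 5; 11 bits remain
Read 3: bits[13:24] width=11 -> value=771 (bin 01100000011); offset now 24 = byte 3 bit 0; 0 bits remain

Answer: value=0 offset=1
value=2032 offset=13
value=771 offset=24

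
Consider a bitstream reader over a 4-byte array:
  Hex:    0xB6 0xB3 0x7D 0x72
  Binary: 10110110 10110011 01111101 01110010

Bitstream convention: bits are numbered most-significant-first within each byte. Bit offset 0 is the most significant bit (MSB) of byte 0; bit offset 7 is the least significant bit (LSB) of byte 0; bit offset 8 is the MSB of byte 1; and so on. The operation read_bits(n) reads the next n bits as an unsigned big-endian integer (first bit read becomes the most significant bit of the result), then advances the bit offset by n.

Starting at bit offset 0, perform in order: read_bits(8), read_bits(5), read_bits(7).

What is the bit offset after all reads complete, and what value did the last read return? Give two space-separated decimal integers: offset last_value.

Read 1: bits[0:8] width=8 -> value=182 (bin 10110110); offset now 8 = byte 1 bit 0; 24 bits remain
Read 2: bits[8:13] width=5 -> value=22 (bin 10110); offset now 13 = byte 1 bit 5; 19 bits remain
Read 3: bits[13:20] width=7 -> value=55 (bin 0110111); offset now 20 = byte 2 bit 4; 12 bits remain

Answer: 20 55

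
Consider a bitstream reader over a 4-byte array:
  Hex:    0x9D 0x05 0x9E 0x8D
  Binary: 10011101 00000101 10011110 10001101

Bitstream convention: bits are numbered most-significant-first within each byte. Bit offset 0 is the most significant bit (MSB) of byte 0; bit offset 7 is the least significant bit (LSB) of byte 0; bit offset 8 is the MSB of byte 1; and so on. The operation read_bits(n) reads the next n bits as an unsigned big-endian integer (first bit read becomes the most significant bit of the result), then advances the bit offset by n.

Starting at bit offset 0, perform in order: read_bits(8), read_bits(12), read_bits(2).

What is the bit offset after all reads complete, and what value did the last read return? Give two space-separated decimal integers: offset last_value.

Read 1: bits[0:8] width=8 -> value=157 (bin 10011101); offset now 8 = byte 1 bit 0; 24 bits remain
Read 2: bits[8:20] width=12 -> value=89 (bin 000001011001); offset now 20 = byte 2 bit 4; 12 bits remain
Read 3: bits[20:22] width=2 -> value=3 (bin 11); offset now 22 = byte 2 bit 6; 10 bits remain

Answer: 22 3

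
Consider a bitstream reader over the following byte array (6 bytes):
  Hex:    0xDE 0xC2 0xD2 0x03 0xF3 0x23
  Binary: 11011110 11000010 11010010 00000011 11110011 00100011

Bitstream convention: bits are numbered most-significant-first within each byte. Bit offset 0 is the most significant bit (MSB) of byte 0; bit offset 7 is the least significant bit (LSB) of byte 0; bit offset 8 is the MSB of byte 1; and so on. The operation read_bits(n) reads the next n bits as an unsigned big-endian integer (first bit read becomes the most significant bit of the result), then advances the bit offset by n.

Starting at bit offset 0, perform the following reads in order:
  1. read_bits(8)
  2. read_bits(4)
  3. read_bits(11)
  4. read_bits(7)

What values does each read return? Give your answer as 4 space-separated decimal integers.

Answer: 222 12 361 0

Derivation:
Read 1: bits[0:8] width=8 -> value=222 (bin 11011110); offset now 8 = byte 1 bit 0; 40 bits remain
Read 2: bits[8:12] width=4 -> value=12 (bin 1100); offset now 12 = byte 1 bit 4; 36 bits remain
Read 3: bits[12:23] width=11 -> value=361 (bin 00101101001); offset now 23 = byte 2 bit 7; 25 bits remain
Read 4: bits[23:30] width=7 -> value=0 (bin 0000000); offset now 30 = byte 3 bit 6; 18 bits remain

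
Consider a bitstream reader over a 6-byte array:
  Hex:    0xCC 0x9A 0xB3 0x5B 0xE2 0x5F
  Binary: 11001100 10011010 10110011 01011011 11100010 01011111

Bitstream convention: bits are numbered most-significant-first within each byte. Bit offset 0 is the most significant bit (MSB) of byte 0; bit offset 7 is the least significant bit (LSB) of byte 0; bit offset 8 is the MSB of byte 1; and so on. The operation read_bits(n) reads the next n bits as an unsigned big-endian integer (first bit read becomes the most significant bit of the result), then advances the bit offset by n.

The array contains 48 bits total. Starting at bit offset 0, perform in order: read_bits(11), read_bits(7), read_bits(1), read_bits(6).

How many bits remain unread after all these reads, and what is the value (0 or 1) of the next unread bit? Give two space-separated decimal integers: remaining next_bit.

Answer: 23 1

Derivation:
Read 1: bits[0:11] width=11 -> value=1636 (bin 11001100100); offset now 11 = byte 1 bit 3; 37 bits remain
Read 2: bits[11:18] width=7 -> value=106 (bin 1101010); offset now 18 = byte 2 bit 2; 30 bits remain
Read 3: bits[18:19] width=1 -> value=1 (bin 1); offset now 19 = byte 2 bit 3; 29 bits remain
Read 4: bits[19:25] width=6 -> value=38 (bin 100110); offset now 25 = byte 3 bit 1; 23 bits remain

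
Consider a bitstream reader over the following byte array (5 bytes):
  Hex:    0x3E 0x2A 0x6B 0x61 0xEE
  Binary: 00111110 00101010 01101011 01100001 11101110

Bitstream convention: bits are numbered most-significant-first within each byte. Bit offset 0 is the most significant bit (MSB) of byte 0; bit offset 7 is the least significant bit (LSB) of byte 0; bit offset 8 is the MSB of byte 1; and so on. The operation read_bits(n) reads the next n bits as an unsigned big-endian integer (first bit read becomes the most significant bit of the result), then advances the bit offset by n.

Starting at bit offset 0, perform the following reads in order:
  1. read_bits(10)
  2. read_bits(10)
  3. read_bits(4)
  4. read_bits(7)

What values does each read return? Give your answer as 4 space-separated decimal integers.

Read 1: bits[0:10] width=10 -> value=248 (bin 0011111000); offset now 10 = byte 1 bit 2; 30 bits remain
Read 2: bits[10:20] width=10 -> value=678 (bin 1010100110); offset now 20 = byte 2 bit 4; 20 bits remain
Read 3: bits[20:24] width=4 -> value=11 (bin 1011); offset now 24 = byte 3 bit 0; 16 bits remain
Read 4: bits[24:31] width=7 -> value=48 (bin 0110000); offset now 31 = byte 3 bit 7; 9 bits remain

Answer: 248 678 11 48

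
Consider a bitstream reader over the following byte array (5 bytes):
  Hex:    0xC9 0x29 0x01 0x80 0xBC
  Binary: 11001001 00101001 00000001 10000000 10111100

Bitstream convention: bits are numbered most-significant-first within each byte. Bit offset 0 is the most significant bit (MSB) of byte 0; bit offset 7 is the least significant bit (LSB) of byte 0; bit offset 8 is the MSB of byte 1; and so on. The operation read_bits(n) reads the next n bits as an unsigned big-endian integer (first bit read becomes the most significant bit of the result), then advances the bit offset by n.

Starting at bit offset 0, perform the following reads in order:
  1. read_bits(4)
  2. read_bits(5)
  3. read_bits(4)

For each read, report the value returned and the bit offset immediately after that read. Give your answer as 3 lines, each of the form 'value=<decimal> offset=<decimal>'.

Answer: value=12 offset=4
value=18 offset=9
value=5 offset=13

Derivation:
Read 1: bits[0:4] width=4 -> value=12 (bin 1100); offset now 4 = byte 0 bit 4; 36 bits remain
Read 2: bits[4:9] width=5 -> value=18 (bin 10010); offset now 9 = byte 1 bit 1; 31 bits remain
Read 3: bits[9:13] width=4 -> value=5 (bin 0101); offset now 13 = byte 1 bit 5; 27 bits remain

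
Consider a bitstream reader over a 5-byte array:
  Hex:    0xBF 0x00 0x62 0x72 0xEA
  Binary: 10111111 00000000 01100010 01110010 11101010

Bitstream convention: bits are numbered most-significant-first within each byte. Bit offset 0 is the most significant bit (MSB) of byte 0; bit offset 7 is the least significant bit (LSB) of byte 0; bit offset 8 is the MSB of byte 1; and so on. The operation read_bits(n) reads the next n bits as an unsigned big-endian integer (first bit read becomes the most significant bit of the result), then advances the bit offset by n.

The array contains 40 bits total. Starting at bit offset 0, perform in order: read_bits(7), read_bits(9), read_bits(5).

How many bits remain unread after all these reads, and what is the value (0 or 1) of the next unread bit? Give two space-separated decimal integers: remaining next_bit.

Read 1: bits[0:7] width=7 -> value=95 (bin 1011111); offset now 7 = byte 0 bit 7; 33 bits remain
Read 2: bits[7:16] width=9 -> value=256 (bin 100000000); offset now 16 = byte 2 bit 0; 24 bits remain
Read 3: bits[16:21] width=5 -> value=12 (bin 01100); offset now 21 = byte 2 bit 5; 19 bits remain

Answer: 19 0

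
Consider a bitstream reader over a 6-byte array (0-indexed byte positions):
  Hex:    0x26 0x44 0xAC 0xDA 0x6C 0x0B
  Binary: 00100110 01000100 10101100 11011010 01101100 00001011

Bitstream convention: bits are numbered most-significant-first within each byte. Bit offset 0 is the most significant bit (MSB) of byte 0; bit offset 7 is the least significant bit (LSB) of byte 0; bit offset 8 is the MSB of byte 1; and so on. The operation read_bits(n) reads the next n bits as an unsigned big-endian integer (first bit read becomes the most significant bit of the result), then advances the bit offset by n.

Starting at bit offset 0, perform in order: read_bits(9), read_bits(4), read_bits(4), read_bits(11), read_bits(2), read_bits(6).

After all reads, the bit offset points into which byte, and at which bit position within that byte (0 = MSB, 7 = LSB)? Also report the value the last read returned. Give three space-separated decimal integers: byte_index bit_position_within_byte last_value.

Read 1: bits[0:9] width=9 -> value=76 (bin 001001100); offset now 9 = byte 1 bit 1; 39 bits remain
Read 2: bits[9:13] width=4 -> value=8 (bin 1000); offset now 13 = byte 1 bit 5; 35 bits remain
Read 3: bits[13:17] width=4 -> value=9 (bin 1001); offset now 17 = byte 2 bit 1; 31 bits remain
Read 4: bits[17:28] width=11 -> value=717 (bin 01011001101); offset now 28 = byte 3 bit 4; 20 bits remain
Read 5: bits[28:30] width=2 -> value=2 (bin 10); offset now 30 = byte 3 bit 6; 18 bits remain
Read 6: bits[30:36] width=6 -> value=38 (bin 100110); offset now 36 = byte 4 bit 4; 12 bits remain

Answer: 4 4 38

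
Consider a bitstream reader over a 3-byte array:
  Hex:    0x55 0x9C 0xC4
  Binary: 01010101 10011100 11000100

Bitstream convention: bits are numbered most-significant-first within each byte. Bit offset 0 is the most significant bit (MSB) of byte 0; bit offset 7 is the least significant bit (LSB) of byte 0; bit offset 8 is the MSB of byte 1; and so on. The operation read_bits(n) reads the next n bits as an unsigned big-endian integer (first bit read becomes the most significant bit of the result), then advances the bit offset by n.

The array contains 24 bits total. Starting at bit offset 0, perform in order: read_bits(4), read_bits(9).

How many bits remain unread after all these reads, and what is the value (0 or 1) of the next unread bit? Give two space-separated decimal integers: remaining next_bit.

Read 1: bits[0:4] width=4 -> value=5 (bin 0101); offset now 4 = byte 0 bit 4; 20 bits remain
Read 2: bits[4:13] width=9 -> value=179 (bin 010110011); offset now 13 = byte 1 bit 5; 11 bits remain

Answer: 11 1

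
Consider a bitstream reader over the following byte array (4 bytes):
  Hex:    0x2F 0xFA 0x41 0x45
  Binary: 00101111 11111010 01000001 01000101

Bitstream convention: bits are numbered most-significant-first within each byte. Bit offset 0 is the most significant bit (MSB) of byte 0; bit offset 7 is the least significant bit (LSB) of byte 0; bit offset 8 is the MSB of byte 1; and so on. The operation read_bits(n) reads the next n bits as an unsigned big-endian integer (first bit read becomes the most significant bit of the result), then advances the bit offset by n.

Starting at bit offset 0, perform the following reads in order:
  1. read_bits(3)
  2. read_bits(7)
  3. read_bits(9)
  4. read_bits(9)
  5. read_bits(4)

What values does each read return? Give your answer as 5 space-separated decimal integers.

Answer: 1 63 466 20 5

Derivation:
Read 1: bits[0:3] width=3 -> value=1 (bin 001); offset now 3 = byte 0 bit 3; 29 bits remain
Read 2: bits[3:10] width=7 -> value=63 (bin 0111111); offset now 10 = byte 1 bit 2; 22 bits remain
Read 3: bits[10:19] width=9 -> value=466 (bin 111010010); offset now 19 = byte 2 bit 3; 13 bits remain
Read 4: bits[19:28] width=9 -> value=20 (bin 000010100); offset now 28 = byte 3 bit 4; 4 bits remain
Read 5: bits[28:32] width=4 -> value=5 (bin 0101); offset now 32 = byte 4 bit 0; 0 bits remain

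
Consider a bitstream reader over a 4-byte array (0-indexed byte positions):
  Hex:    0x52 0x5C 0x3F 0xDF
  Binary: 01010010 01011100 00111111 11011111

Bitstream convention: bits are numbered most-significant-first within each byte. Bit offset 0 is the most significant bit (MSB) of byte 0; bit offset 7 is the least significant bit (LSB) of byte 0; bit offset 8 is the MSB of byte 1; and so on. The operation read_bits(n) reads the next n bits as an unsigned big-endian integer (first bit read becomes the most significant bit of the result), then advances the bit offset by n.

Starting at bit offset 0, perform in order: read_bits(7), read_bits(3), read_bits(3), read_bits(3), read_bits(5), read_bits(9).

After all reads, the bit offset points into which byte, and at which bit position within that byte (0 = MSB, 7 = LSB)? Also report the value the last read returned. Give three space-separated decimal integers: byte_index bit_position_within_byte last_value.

Read 1: bits[0:7] width=7 -> value=41 (bin 0101001); offset now 7 = byte 0 bit 7; 25 bits remain
Read 2: bits[7:10] width=3 -> value=1 (bin 001); offset now 10 = byte 1 bit 2; 22 bits remain
Read 3: bits[10:13] width=3 -> value=3 (bin 011); offset now 13 = byte 1 bit 5; 19 bits remain
Read 4: bits[13:16] width=3 -> value=4 (bin 100); offset now 16 = byte 2 bit 0; 16 bits remain
Read 5: bits[16:21] width=5 -> value=7 (bin 00111); offset now 21 = byte 2 bit 5; 11 bits remain
Read 6: bits[21:30] width=9 -> value=503 (bin 111110111); offset now 30 = byte 3 bit 6; 2 bits remain

Answer: 3 6 503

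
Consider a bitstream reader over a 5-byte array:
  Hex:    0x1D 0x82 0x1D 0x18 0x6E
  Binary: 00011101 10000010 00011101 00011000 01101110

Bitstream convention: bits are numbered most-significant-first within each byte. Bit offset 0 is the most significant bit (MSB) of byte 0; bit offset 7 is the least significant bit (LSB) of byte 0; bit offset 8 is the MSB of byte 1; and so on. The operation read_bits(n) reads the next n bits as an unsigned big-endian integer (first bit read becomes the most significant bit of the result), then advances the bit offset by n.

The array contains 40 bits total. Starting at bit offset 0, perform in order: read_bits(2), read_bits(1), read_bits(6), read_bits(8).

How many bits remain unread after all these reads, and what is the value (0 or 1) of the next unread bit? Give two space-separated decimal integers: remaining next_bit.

Read 1: bits[0:2] width=2 -> value=0 (bin 00); offset now 2 = byte 0 bit 2; 38 bits remain
Read 2: bits[2:3] width=1 -> value=0 (bin 0); offset now 3 = byte 0 bit 3; 37 bits remain
Read 3: bits[3:9] width=6 -> value=59 (bin 111011); offset now 9 = byte 1 bit 1; 31 bits remain
Read 4: bits[9:17] width=8 -> value=4 (bin 00000100); offset now 17 = byte 2 bit 1; 23 bits remain

Answer: 23 0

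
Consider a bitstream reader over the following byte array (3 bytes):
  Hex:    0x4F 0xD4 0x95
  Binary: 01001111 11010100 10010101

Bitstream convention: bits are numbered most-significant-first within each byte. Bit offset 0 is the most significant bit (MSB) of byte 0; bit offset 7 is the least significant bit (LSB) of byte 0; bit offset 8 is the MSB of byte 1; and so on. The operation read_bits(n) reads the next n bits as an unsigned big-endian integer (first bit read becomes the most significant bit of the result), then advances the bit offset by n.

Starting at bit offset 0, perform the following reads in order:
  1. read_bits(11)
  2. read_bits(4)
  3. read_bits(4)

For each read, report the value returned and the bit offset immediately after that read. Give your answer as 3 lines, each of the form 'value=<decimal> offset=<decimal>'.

Read 1: bits[0:11] width=11 -> value=638 (bin 01001111110); offset now 11 = byte 1 bit 3; 13 bits remain
Read 2: bits[11:15] width=4 -> value=10 (bin 1010); offset now 15 = byte 1 bit 7; 9 bits remain
Read 3: bits[15:19] width=4 -> value=4 (bin 0100); offset now 19 = byte 2 bit 3; 5 bits remain

Answer: value=638 offset=11
value=10 offset=15
value=4 offset=19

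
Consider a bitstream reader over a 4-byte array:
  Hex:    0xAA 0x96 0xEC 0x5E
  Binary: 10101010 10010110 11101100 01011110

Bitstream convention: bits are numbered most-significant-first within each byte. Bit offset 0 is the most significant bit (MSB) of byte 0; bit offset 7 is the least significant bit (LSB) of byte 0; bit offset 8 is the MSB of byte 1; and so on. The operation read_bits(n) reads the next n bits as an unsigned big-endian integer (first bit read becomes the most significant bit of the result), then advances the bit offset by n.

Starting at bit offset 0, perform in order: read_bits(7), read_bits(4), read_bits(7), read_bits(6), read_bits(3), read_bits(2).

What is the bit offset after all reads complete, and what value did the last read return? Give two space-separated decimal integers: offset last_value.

Read 1: bits[0:7] width=7 -> value=85 (bin 1010101); offset now 7 = byte 0 bit 7; 25 bits remain
Read 2: bits[7:11] width=4 -> value=4 (bin 0100); offset now 11 = byte 1 bit 3; 21 bits remain
Read 3: bits[11:18] width=7 -> value=91 (bin 1011011); offset now 18 = byte 2 bit 2; 14 bits remain
Read 4: bits[18:24] width=6 -> value=44 (bin 101100); offset now 24 = byte 3 bit 0; 8 bits remain
Read 5: bits[24:27] width=3 -> value=2 (bin 010); offset now 27 = byte 3 bit 3; 5 bits remain
Read 6: bits[27:29] width=2 -> value=3 (bin 11); offset now 29 = byte 3 bit 5; 3 bits remain

Answer: 29 3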